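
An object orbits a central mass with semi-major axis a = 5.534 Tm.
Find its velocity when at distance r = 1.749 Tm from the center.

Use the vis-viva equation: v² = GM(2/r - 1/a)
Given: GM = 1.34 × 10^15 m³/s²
a = 5.534 Tm = 5.534 × 10^12 m
r = 1.749 Tm = 1.749 × 10^12 m
GM = 1.34 × 10^15 m³/s²
2/r − 1/a = 1.14351 × 10^-12 − 1.80701 × 10^-13 = 9.62809 × 10^-13 m⁻¹
v² = GM (2/r − 1/a) = 1290.16 m²/s²
v = 35.9189 m/s ≈ 35.92 m/s

Final answer: 35.92 m/s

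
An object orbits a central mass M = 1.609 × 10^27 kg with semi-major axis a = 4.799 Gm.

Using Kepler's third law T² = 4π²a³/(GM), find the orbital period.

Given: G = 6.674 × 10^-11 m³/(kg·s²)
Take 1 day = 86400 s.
M = 1.609 × 10^27 kg
GM = G × M = 6.674 × 10^-11 × 1.609 × 10^27 = 1.07385 × 10^17 m³/s²
a = 4.799 Gm = 4.799 × 10^9 m
a³ = 1.10523 × 10^29 m³
T = 2π √(a³/GM) = 2π √((1.10523 × 10^29) / (1.07385 × 10^17)) = 2π × 1.01451 × 10^6 s
T = 6.37433 × 10^6 s ≈ 73.78 days

Final answer: 73.78 days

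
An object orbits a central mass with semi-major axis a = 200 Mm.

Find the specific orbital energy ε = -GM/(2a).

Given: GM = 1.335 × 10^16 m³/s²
a = 200 Mm = 2 × 10^8 m
GM = 1.335 × 10^16 m³/s²
2a = 4 × 10^8 m
ε = −GM/(2a) = -3.3375 × 10^7 J/kg ≈ -33.38 MJ/kg

Final answer: -33.38 MJ/kg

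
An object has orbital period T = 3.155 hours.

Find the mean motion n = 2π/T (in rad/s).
T = 3.155 hours = 11358 s
n = 2π / 11358 s = 0.000553195 rad/s ≈ 0.0005532 rad/s

Final answer: n = 0.0005532 rad/s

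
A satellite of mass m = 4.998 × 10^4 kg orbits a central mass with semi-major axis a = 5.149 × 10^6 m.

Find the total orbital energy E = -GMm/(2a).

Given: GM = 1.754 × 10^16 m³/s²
a = 5.149 × 10^6 m
GM = 1.754 × 10^16 m³/s²
2a = 1.0298 × 10^7 m
GMm = 1.754 × 10^16 × 49980 = 8.76649 × 10^20 m³·kg/s²
E = −GMm/(2a) = -8.51281 × 10^13 J ≈ -85.13 TJ

Final answer: -85.13 TJ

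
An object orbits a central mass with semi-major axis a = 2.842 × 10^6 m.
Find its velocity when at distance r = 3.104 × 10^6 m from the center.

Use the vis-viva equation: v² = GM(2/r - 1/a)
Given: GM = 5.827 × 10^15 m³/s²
a = 2.842 × 10^6 m
r = 3.104 × 10^6 m
GM = 5.827 × 10^15 m³/s²
2/r − 1/a = 6.4433 × 10^-7 − 3.51865 × 10^-7 = 2.92465 × 10^-7 m⁻¹
v² = GM (2/r − 1/a) = 1.70419 × 10^9 m²/s²
v = 41281.9 m/s ≈ 41.28 km/s

Final answer: 41.28 km/s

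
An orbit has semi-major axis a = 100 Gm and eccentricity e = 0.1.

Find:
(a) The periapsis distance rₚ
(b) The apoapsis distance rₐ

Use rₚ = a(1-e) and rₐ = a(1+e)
a = 100 Gm = 1 × 10^11 m
e = 0.1:  1 − e = 0.9,  1 + e = 1.1
(a) rₚ = a(1 − e) = 1 × 10^11 m × 0.9 = 9 × 10^10 m ≈ 90 Gm
(b) rₐ = a(1 + e) = 1 × 10^11 m × 1.1 = 1.1 × 10^11 m ≈ 110 Gm

Final answer:
(a) rₚ = 90 Gm
(b) rₐ = 110 Gm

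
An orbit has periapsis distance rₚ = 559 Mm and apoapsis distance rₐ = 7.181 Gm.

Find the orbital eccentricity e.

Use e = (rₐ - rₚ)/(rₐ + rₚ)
rₚ = 559 Mm = 5.59 × 10^8 m
rₐ = 7.181 Gm = 7.181 × 10^9 m
rₐ − rₚ = 6.622 × 10^9 m
rₐ + rₚ = 7.74 × 10^9 m
e = (rₐ − rₚ)/(rₐ + rₚ) = 0.855556

Final answer: e = 0.8556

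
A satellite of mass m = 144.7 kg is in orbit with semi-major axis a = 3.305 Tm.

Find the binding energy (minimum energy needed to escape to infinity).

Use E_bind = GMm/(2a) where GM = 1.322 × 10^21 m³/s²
a = 3.305 Tm = 3.305 × 10^12 m
GM = 1.322 × 10^21 m³/s²
m = 144.7 kg
GMm = 1.322 × 10^21 × 144.7 = 1.91293 × 10^23 m³·kg/s²
2a = 6.61 × 10^12 m
E_bind = GMm/(2a) = 2.894 × 10^10 J ≈ 28.94 GJ

Final answer: 28.94 GJ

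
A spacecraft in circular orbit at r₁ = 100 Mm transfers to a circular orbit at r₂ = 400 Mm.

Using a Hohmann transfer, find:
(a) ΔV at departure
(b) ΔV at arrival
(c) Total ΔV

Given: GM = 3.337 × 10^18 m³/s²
r₁ = 100 Mm = 1 × 10^8 m
r₂ = 400 Mm = 4 × 10^8 m
GM = 3.337 × 10^18 m³/s²
Transfer ellipse: a_t = (r₁ + r₂)/2 = 2.5 × 10^8 m
Circular speed at r₁: v₁ = √(GM/r₁) = 182675 m/s
Transfer speed at r₁ (periapsis): v₁ₜ = √(GM(2/r₁ − 1/a_t)) = 231067 m/s
(a) ΔV₁ = v₁ₜ − v₁ = 48392.5 m/s ≈ 48.39 km/s
Circular speed at r₂: v₂ = √(GM/r₂) = 91337.3 m/s
Transfer speed at r₂ (apoapsis): v₂ₜ = √(GM(2/r₂ − 1/a_t)) = 57766.8 m/s
(b) ΔV₂ = v₂ − v₂ₜ = 33570.5 m/s ≈ 33.57 km/s
(c) ΔV_total = ΔV₁ + ΔV₂ = 81963 m/s ≈ 81.96 km/s

Final answer:
(a) ΔV₁ = 48.39 km/s
(b) ΔV₂ = 33.57 km/s
(c) ΔV_total = 81.96 km/s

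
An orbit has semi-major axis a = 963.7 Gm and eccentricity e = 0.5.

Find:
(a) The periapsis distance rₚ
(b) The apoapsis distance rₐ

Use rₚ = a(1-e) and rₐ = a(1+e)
a = 963.7 Gm = 9.637 × 10^11 m
e = 0.5:  1 − e = 0.5,  1 + e = 1.5
(a) rₚ = a(1 − e) = 9.637 × 10^11 m × 0.5 = 4.8185 × 10^11 m ≈ 481.9 Gm
(b) rₐ = a(1 + e) = 9.637 × 10^11 m × 1.5 = 1.44555 × 10^12 m ≈ 1.446 Tm

Final answer:
(a) rₚ = 481.9 Gm
(b) rₐ = 1.446 Tm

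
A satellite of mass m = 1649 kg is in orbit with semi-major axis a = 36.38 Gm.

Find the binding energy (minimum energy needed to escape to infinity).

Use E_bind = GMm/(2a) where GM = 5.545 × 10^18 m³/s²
a = 36.38 Gm = 3.638 × 10^10 m
GM = 5.545 × 10^18 m³/s²
m = 1649 kg
GMm = 5.545 × 10^18 × 1649 = 9.1437 × 10^21 m³·kg/s²
2a = 7.276 × 10^10 m
E_bind = GMm/(2a) = 1.25669 × 10^11 J ≈ 125.7 GJ

Final answer: 125.7 GJ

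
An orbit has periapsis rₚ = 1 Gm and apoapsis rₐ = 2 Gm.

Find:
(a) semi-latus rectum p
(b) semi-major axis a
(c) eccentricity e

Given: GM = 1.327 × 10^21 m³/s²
rₚ = 1 Gm = 1 × 10^9 m
rₐ = 2 Gm = 2 × 10^9 m
GM = 1.327 × 10^21 m³/s²
a = (rₚ + rₐ)/2 = 1.5 × 10^9 m
e = (rₐ − rₚ)/(rₐ + rₚ) = (1 × 10^9) / (3 × 10^9) = 0.333333
(a) 1 − e² = 0.888889;  p = a(1 − e²) = 1.5 × 10^9 × 0.888889 = 1.33333 × 10^9 m ≈ 1.333 Gm
(b) a = 1.5 × 10^9 m ≈ 1.5 Gm
(c) e = 0.333333 ≈ 0.3333

Final answer:
(a) semi-latus rectum p = 1.333 Gm
(b) semi-major axis a = 1.5 Gm
(c) eccentricity e = 0.3333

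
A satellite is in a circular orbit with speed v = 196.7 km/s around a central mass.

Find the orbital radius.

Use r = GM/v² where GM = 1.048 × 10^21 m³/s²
v = 196.7 km/s = 196700 m/s
GM = 1.048 × 10^21 m³/s²
v² = 3.86909 × 10^10 m²/s²
r = GM/v² = (1.048 × 10^21) / (3.86909 × 10^10) = 2.70865 × 10^10 m ≈ 27.09 Gm

Final answer: 27.09 Gm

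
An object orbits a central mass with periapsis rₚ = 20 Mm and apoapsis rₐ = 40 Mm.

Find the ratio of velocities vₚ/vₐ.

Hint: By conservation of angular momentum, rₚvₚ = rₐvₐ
rₚ = 20 Mm = 2 × 10^7 m
rₐ = 40 Mm = 4 × 10^7 m
rₚvₚ = rₐvₐ  ⇒  vₚ/vₐ = rₐ/rₚ
vₚ/vₐ = (4 × 10^7) / (2 × 10^7) = 2

Final answer: vₚ/vₐ = 2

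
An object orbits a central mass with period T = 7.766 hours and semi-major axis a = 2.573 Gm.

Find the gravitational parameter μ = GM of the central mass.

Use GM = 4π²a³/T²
T = 7.766 hours = 27957.6 s
a = 2.573 Gm = 2.573 × 10^9 m
a³ = 1.70341 × 10^28 m³
T² = 7.81627 × 10^8 s²
GM = 4π² × (1.70341 × 10^28) / (7.81627 × 10^8) = 8.60358 × 10^20 m³/s²
GM ≈ 8.604 × 10^20 m³/s²

Final answer: GM = 8.604 × 10^20 m³/s²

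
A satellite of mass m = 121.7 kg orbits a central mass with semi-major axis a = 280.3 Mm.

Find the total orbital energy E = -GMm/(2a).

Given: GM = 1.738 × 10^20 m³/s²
a = 280.3 Mm = 2.803 × 10^8 m
GM = 1.738 × 10^20 m³/s²
2a = 5.606 × 10^8 m
GMm = 1.738 × 10^20 × 121.7 = 2.11515 × 10^22 m³·kg/s²
E = −GMm/(2a) = -3.773 × 10^13 J ≈ -37.73 TJ

Final answer: -37.73 TJ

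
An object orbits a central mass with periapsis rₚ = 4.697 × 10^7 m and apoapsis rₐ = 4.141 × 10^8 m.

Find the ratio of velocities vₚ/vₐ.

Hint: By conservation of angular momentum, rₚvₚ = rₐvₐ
rₚ = 4.697 × 10^7 m
rₐ = 4.141 × 10^8 m
rₚvₚ = rₐvₐ  ⇒  vₚ/vₐ = rₐ/rₚ
vₚ/vₐ = (4.141 × 10^8) / (4.697 × 10^7) = 8.81627

Final answer: vₚ/vₐ = 8.816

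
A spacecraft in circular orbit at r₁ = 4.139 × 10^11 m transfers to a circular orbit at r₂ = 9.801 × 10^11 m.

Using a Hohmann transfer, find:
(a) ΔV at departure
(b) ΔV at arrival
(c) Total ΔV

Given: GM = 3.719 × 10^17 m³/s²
r₁ = 4.139 × 10^11 m
r₂ = 9.801 × 10^11 m
GM = 3.719 × 10^17 m³/s²
Transfer ellipse: a_t = (r₁ + r₂)/2 = 6.97 × 10^11 m
Circular speed at r₁: v₁ = √(GM/r₁) = 947.906 m/s
Transfer speed at r₁ (periapsis): v₁ₜ = √(GM(2/r₁ − 1/a_t)) = 1124.05 m/s
(a) ΔV₁ = v₁ₜ − v₁ = 176.14 m/s ≈ 176.1 m/s
Circular speed at r₂: v₂ = √(GM/r₂) = 615.996 m/s
Transfer speed at r₂ (apoapsis): v₂ₜ = √(GM(2/r₂ − 1/a_t)) = 474.689 m/s
(b) ΔV₂ = v₂ − v₂ₜ = 141.307 m/s ≈ 141.3 m/s
(c) ΔV_total = ΔV₁ + ΔV₂ = 317.447 m/s ≈ 317.4 m/s

Final answer:
(a) ΔV₁ = 176.1 m/s
(b) ΔV₂ = 141.3 m/s
(c) ΔV_total = 317.4 m/s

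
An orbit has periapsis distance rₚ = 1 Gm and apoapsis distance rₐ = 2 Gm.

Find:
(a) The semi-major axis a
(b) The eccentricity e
rₚ = 1 Gm = 1 × 10^9 m
rₐ = 2 Gm = 2 × 10^9 m
(a) a = (rₚ + rₐ)/2 = 1.5 × 10^9 m ≈ 1.5 Gm
(b) e = (rₐ − rₚ)/(rₐ + rₚ) = (1 × 10^9) / (3 × 10^9) = 0.333333

Final answer:
(a) a = 1.5 Gm
(b) e = 0.3333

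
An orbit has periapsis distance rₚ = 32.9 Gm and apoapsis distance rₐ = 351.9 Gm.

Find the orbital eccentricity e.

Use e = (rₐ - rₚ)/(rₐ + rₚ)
rₚ = 32.9 Gm = 3.29 × 10^10 m
rₐ = 351.9 Gm = 3.519 × 10^11 m
rₐ − rₚ = 3.19 × 10^11 m
rₐ + rₚ = 3.848 × 10^11 m
e = (rₐ − rₚ)/(rₐ + rₚ) = 0.829002

Final answer: e = 0.829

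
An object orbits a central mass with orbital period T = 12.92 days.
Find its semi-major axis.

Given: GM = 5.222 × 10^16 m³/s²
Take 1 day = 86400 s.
T = 12.92 days = 1.11629 × 10^6 s
GM = 5.222 × 10^16 m³/s²
Kepler's third law: a³ = GM T² / (4π²)
T² = 1.2461 × 10^12 s²
a³ = (5.222 × 10^16) × (1.2461 × 10^12) / (4π²) = 1.64827 × 10^27 m³
a = (a³)^(1/3) = 1.18125 × 10^9 m ≈ 1.181 Gm

Final answer: 1.181 Gm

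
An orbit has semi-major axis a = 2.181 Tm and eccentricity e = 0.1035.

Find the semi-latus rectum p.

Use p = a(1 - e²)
a = 2.181 Tm = 2.181 × 10^12 m
e = 0.1035,  e² = 0.0107122,  1 − e² = 0.989288
p = a(1 − e²) = 2.181 × 10^12 m × 0.989288 = 2.15764 × 10^12 m ≈ 2.158 Tm

Final answer: p = 2.158 Tm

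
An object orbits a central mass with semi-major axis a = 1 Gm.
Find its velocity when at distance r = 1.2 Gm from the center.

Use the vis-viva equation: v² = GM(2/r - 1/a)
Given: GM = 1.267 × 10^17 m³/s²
a = 1 Gm = 1 × 10^9 m
r = 1.2 Gm = 1.2 × 10^9 m
GM = 1.267 × 10^17 m³/s²
2/r − 1/a = 1.66667 × 10^-9 − 1 × 10^-9 = 6.66667 × 10^-10 m⁻¹
v² = GM (2/r − 1/a) = 8.44667 × 10^7 m²/s²
v = 9190.57 m/s ≈ 9.191 km/s

Final answer: 9.191 km/s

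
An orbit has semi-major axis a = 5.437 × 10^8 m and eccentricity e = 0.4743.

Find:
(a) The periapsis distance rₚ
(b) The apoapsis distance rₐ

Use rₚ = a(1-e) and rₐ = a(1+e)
a = 5.437 × 10^8 m
e = 0.4743:  1 − e = 0.5257,  1 + e = 1.4743
(a) rₚ = a(1 − e) = 5.437 × 10^8 m × 0.5257 = 2.85823 × 10^8 m ≈ 2.858 × 10^8 m
(b) rₐ = a(1 + e) = 5.437 × 10^8 m × 1.4743 = 8.01577 × 10^8 m ≈ 8.016 × 10^8 m

Final answer:
(a) rₚ = 2.858 × 10^8 m
(b) rₐ = 8.016 × 10^8 m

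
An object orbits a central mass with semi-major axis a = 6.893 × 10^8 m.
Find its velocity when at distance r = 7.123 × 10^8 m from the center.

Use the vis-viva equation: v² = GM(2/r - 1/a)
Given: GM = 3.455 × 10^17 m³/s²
a = 6.893 × 10^8 m
r = 7.123 × 10^8 m
GM = 3.455 × 10^17 m³/s²
2/r − 1/a = 2.80781 × 10^-9 − 1.45075 × 10^-9 = 1.35706 × 10^-9 m⁻¹
v² = GM (2/r − 1/a) = 4.68864 × 10^8 m²/s²
v = 21653.3 m/s ≈ 21.65 km/s

Final answer: 21.65 km/s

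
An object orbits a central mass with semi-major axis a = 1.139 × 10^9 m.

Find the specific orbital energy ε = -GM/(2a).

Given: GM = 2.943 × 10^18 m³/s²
a = 1.139 × 10^9 m
GM = 2.943 × 10^18 m³/s²
2a = 2.278 × 10^9 m
ε = −GM/(2a) = -1.29192 × 10^9 J/kg ≈ -1.292 GJ/kg

Final answer: -1.292 GJ/kg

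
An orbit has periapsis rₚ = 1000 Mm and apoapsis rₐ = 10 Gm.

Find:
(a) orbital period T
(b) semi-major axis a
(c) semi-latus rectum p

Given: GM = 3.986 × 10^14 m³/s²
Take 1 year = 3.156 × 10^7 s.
rₚ = 1000 Mm = 1 × 10^9 m
rₐ = 10 Gm = 1 × 10^10 m
GM = 3.986 × 10^14 m³/s²
a = (rₚ + rₐ)/2 = 5.5 × 10^9 m
e = (rₐ − rₚ)/(rₐ + rₚ) = (9 × 10^9) / (1.1 × 10^10) = 0.818182
(a) a³ = 1.66375 × 10^29 m³;  T = 2π √(a³/GM) = 2π × 2.04303 × 10^7 s = 1.28368 × 10^8 s ≈ 4.067 years
(b) a = 5.5 × 10^9 m ≈ 5.5 Gm
(c) 1 − e² = 0.330579;  p = a(1 − e²) = 5.5 × 10^9 × 0.330579 = 1.81818 × 10^9 m ≈ 1.818 Gm

Final answer:
(a) orbital period T = 4.067 years
(b) semi-major axis a = 5.5 Gm
(c) semi-latus rectum p = 1.818 Gm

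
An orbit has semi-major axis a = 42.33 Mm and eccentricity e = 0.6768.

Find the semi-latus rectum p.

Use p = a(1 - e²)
a = 42.33 Mm = 4.233 × 10^7 m
e = 0.6768,  e² = 0.458058,  1 − e² = 0.541942
p = a(1 − e²) = 4.233 × 10^7 m × 0.541942 = 2.29404 × 10^7 m ≈ 22.94 Mm

Final answer: p = 22.94 Mm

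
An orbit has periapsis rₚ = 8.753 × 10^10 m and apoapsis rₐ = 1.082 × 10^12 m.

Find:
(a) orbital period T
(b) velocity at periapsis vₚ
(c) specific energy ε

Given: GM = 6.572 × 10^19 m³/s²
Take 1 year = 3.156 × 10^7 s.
rₚ = 8.753 × 10^10 m
rₐ = 1.082 × 10^12 m
GM = 6.572 × 10^19 m³/s²
a = (rₚ + rₐ)/2 = 5.84765 × 10^11 m
e = (rₐ − rₚ)/(rₐ + rₚ) = (9.9447 × 10^11) / (1.16953 × 10^12) = 0.850316
(a) a³ = 1.9996 × 10^35 m³;  T = 2π √(a³/GM) = 2π × 5.51599 × 10^7 s = 3.4658 × 10^8 s ≈ 10.98 years
(b) vₚ² = GM (2/rₚ − 1/a) = 6.572 × 10^19 × (2.28493 × 10^-11 − 1.71009 × 10^-12) = 1.38927 × 10^9 m²/s²;  vₚ = 37272.9 m/s ≈ 37.27 km/s
(c) 2a = 1.16953 × 10^12 m;  ε = −GM/(2a) = -5.61935 × 10^7 J/kg ≈ -56.19 MJ/kg

Final answer:
(a) orbital period T = 10.98 years
(b) velocity at periapsis vₚ = 37.27 km/s
(c) specific energy ε = -56.19 MJ/kg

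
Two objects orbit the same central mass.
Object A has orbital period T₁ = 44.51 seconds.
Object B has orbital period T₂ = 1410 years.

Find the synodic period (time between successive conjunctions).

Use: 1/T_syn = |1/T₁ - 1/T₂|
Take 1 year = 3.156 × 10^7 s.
T₁ = 44.51 seconds
T₂ = 1410 years = 4.44996 × 10^10 s
1/T₁ = 0.0224669 s⁻¹
1/T₂ = 2.24721 × 10^-11 s⁻¹
|1/T₁ − 1/T₂| = 0.0224669 s⁻¹
T_syn = 1 / |1/T₁ − 1/T₂| = 44.51 s ≈ 44.51 seconds

Final answer: T_syn = 44.51 seconds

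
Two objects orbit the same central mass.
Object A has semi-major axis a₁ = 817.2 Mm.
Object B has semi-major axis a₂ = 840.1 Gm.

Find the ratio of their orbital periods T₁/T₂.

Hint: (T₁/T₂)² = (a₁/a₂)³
a₁ = 817.2 Mm = 8.172 × 10^8 m
a₂ = 840.1 Gm = 8.401 × 10^11 m
a₁/a₂ = 0.000972741
T₁/T₂ = (a₁/a₂)^(3/2) = (0.000972741)^1.5 = 3.03386 × 10^-5

Final answer: T₁/T₂ = 3.034 × 10^-5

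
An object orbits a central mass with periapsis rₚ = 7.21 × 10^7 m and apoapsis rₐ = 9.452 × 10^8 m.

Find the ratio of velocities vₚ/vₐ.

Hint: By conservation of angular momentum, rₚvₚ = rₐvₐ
rₚ = 7.21 × 10^7 m
rₐ = 9.452 × 10^8 m
rₚvₚ = rₐvₐ  ⇒  vₚ/vₐ = rₐ/rₚ
vₚ/vₐ = (9.452 × 10^8) / (7.21 × 10^7) = 13.1096

Final answer: vₚ/vₐ = 13.11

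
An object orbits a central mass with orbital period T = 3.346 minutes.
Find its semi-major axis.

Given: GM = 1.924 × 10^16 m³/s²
T = 3.346 minutes = 200.76 s
GM = 1.924 × 10^16 m³/s²
Kepler's third law: a³ = GM T² / (4π²)
T² = 40304.6 s²
a³ = (1.924 × 10^16) × 40304.6 / (4π²) = 1.96426 × 10^19 m³
a = (a³)^(1/3) = 2.69815 × 10^6 m ≈ 2.698 × 10^6 m

Final answer: 2.698 × 10^6 m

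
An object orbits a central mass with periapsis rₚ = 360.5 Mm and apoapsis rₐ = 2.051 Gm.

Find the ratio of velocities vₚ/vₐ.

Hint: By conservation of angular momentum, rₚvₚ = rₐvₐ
rₚ = 360.5 Mm = 3.605 × 10^8 m
rₐ = 2.051 Gm = 2.051 × 10^9 m
rₚvₚ = rₐvₐ  ⇒  vₚ/vₐ = rₐ/rₚ
vₚ/vₐ = (2.051 × 10^9) / (3.605 × 10^8) = 5.68932

Final answer: vₚ/vₐ = 5.689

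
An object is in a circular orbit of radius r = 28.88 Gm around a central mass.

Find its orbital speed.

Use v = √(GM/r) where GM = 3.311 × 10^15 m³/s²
r = 28.88 Gm = 2.888 × 10^10 m
GM = 3.311 × 10^15 m³/s²
GM/r = (3.311 × 10^15) / (2.888 × 10^10) = 114647 m²/s²
v = √(GM/r) = 338.595 m/s ≈ 338.6 m/s

Final answer: 338.6 m/s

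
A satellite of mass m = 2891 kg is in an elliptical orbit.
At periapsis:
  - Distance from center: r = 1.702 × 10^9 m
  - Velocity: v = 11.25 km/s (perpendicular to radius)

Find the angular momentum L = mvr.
r = 1.702 × 10^9 m
v = 11.25 km/s = 11250 m/s
vr = 11250 × 1.702 × 10^9 = 1.91475 × 10^13 m²/s
L = m × vr = 2891 × 1.91475 × 10^13 = 5.53554 × 10^16 kg·m²/s ≈ 5.536 × 10^16 kg·m²/s

Final answer: L = 5.536 × 10^16 kg·m²/s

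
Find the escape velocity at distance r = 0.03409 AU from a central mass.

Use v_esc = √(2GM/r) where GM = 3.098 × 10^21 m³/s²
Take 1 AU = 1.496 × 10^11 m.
r = 0.03409 AU = 5.09986 × 10^9 m
GM = 3.098 × 10^21 m³/s²
2GM/r = 2 × (3.098 × 10^21) / (5.09986 × 10^9) = 1.21493 × 10^12 m²/s²
v_esc = √(2GM/r) = 1.10224 × 10^6 m/s ≈ 1102 km/s

Final answer: 1102 km/s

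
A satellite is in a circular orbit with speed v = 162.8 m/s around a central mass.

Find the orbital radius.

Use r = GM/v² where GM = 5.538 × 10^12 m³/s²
v = 162.8 m/s
GM = 5.538 × 10^12 m³/s²
v² = 26503.8 m²/s²
r = GM/v² = (5.538 × 10^12) / 26503.8 = 2.08951 × 10^8 m ≈ 2.09 × 10^8 m

Final answer: 2.09 × 10^8 m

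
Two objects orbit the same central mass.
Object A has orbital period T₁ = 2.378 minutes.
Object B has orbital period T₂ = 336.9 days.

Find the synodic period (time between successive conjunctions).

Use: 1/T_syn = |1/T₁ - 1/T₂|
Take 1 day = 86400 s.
T₁ = 2.378 minutes = 142.68 s
T₂ = 336.9 days = 2.91082 × 10^7 s
1/T₁ = 0.00700869 s⁻¹
1/T₂ = 3.43546 × 10^-8 s⁻¹
|1/T₁ − 1/T₂| = 0.00700866 s⁻¹
T_syn = 1 / |1/T₁ − 1/T₂| = 142.681 s ≈ 2.378 minutes

Final answer: T_syn = 2.378 minutes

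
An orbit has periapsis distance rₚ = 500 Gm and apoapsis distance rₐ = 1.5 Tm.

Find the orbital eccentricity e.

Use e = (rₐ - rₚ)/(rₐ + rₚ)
rₚ = 500 Gm = 5 × 10^11 m
rₐ = 1.5 Tm = 1.5 × 10^12 m
rₐ − rₚ = 1 × 10^12 m
rₐ + rₚ = 2 × 10^12 m
e = (rₐ − rₚ)/(rₐ + rₚ) = 0.5

Final answer: e = 0.5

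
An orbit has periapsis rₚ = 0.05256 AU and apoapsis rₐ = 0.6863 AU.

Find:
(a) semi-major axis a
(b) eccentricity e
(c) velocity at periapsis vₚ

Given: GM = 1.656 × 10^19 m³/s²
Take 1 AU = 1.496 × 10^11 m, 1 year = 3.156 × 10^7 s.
rₚ = 0.05256 AU = 7.86298 × 10^9 m
rₐ = 0.6863 AU = 1.0267 × 10^11 m
GM = 1.656 × 10^19 m³/s²
a = (rₚ + rₐ)/2 = 5.52667 × 10^10 m
e = (rₐ − rₚ)/(rₐ + rₚ) = (9.48075 × 10^10) / (1.10533 × 10^11) = 0.857727
(a) a = 5.52667 × 10^10 m ≈ 0.3694 AU
(b) e = 0.857727 ≈ 0.8577
(c) vₚ² = GM (2/rₚ − 1/a) = 1.656 × 10^19 × (2.54357 × 10^-10 − 1.80941 × 10^-11) = 3.91251 × 10^9 m²/s²;  vₚ = 62550 m/s ≈ 13.2 AU/year

Final answer:
(a) semi-major axis a = 0.3694 AU
(b) eccentricity e = 0.8577
(c) velocity at periapsis vₚ = 13.2 AU/year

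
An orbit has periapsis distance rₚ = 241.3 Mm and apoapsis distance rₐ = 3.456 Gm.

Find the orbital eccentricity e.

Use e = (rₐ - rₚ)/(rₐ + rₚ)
rₚ = 241.3 Mm = 2.413 × 10^8 m
rₐ = 3.456 Gm = 3.456 × 10^9 m
rₐ − rₚ = 3.2147 × 10^9 m
rₐ + rₚ = 3.6973 × 10^9 m
e = (rₐ − rₚ)/(rₐ + rₚ) = 0.869472

Final answer: e = 0.8695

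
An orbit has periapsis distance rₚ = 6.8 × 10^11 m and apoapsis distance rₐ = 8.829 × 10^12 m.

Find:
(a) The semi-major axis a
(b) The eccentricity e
rₚ = 6.8 × 10^11 m
rₐ = 8.829 × 10^12 m
(a) a = (rₚ + rₐ)/2 = 4.7545 × 10^12 m ≈ 4.755 × 10^12 m
(b) e = (rₐ − rₚ)/(rₐ + rₚ) = (8.149 × 10^12) / (9.509 × 10^12) = 0.856978

Final answer:
(a) a = 4.755 × 10^12 m
(b) e = 0.857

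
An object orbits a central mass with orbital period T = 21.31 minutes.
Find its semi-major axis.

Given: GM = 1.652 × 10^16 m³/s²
T = 21.31 minutes = 1278.6 s
GM = 1.652 × 10^16 m³/s²
Kepler's third law: a³ = GM T² / (4π²)
T² = 1.63482 × 10^6 s²
a³ = (1.652 × 10^16) × (1.63482 × 10^6) / (4π²) = 6.841 × 10^20 m³
a = (a³)^(1/3) = 8.8113 × 10^6 m ≈ 8.811 Mm

Final answer: 8.811 Mm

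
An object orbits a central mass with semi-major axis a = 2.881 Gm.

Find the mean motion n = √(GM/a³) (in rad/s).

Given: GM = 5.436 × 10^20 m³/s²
a = 2.881 Gm = 2.881 × 10^9 m
GM = 5.436 × 10^20 m³/s²
a³ = 2.39128 × 10^28 m³
GM/a³ = (5.436 × 10^20) / (2.39128 × 10^28) = 2.27326 × 10^-8 s⁻²
n = √(GM/a³) = 0.000150773 rad/s ≈ 0.0001508 rad/s

Final answer: n = 0.0001508 rad/s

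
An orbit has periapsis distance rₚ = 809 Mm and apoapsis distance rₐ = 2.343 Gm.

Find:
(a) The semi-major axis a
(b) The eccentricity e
rₚ = 809 Mm = 8.09 × 10^8 m
rₐ = 2.343 Gm = 2.343 × 10^9 m
(a) a = (rₚ + rₐ)/2 = 1.576 × 10^9 m ≈ 1.576 Gm
(b) e = (rₐ − rₚ)/(rₐ + rₚ) = (1.534 × 10^9) / (3.152 × 10^9) = 0.486675

Final answer:
(a) a = 1.576 Gm
(b) e = 0.4867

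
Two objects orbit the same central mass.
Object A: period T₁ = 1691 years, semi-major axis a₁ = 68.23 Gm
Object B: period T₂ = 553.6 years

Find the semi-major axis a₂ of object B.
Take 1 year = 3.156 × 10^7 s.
T₁ = 1691 years = 5.3368 × 10^10 s
T₂ = 553.6 years = 1.74716 × 10^10 s
a₁ = 68.23 Gm = 6.823 × 10^10 m
Kepler's third law: (T₂/T₁)² = (a₂/a₁)³  ⇒  a₂ = a₁ (T₂/T₁)^(2/3)
T₂/T₁ = 0.32738
(T₂/T₁)^(2/3) = 0.475009
a₂ = 6.823 × 10^10 m × 0.475009 = 3.24098 × 10^10 m ≈ 32.41 Gm

Final answer: a₂ = 32.41 Gm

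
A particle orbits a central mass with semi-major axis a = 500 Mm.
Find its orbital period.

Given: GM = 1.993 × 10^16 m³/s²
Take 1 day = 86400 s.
a = 500 Mm = 5 × 10^8 m
GM = 1.993 × 10^16 m³/s²
a³ = 1.25 × 10^26 m³
T = 2π √(a³/GM) = 2π √((1.25 × 10^26) / (1.993 × 10^16)) = 2π × 79195.7 s
T = 497601 s ≈ 5.759 days

Final answer: 5.759 days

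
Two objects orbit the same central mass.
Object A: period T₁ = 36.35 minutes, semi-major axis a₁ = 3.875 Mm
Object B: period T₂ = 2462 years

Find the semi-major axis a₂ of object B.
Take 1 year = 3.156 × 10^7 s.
T₁ = 36.35 minutes = 2181 s
T₂ = 2462 years = 7.77007 × 10^10 s
a₁ = 3.875 Mm = 3.875 × 10^6 m
Kepler's third law: (T₂/T₁)² = (a₂/a₁)³  ⇒  a₂ = a₁ (T₂/T₁)^(2/3)
T₂/T₁ = 3.56262 × 10^7
(T₂/T₁)^(2/3) = 108271
a₂ = 3.875 × 10^6 m × 108271 = 4.19551 × 10^11 m ≈ 419.6 Gm

Final answer: a₂ = 419.6 Gm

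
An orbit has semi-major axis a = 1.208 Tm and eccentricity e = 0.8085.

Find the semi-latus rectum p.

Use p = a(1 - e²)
a = 1.208 Tm = 1.208 × 10^12 m
e = 0.8085,  e² = 0.653672,  1 − e² = 0.346328
p = a(1 − e²) = 1.208 × 10^12 m × 0.346328 = 4.18364 × 10^11 m ≈ 418.4 Gm

Final answer: p = 418.4 Gm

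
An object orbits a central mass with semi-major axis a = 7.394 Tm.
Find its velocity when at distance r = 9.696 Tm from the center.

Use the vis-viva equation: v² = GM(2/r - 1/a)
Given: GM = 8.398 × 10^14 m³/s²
a = 7.394 Tm = 7.394 × 10^12 m
r = 9.696 Tm = 9.696 × 10^12 m
GM = 8.398 × 10^14 m³/s²
2/r − 1/a = 2.06271 × 10^-13 − 1.35245 × 10^-13 = 7.10258 × 10^-14 m⁻¹
v² = GM (2/r − 1/a) = 59.6475 m²/s²
v = 7.72318 m/s ≈ 7.723 m/s

Final answer: 7.723 m/s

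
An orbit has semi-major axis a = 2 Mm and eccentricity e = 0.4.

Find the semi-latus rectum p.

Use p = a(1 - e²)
a = 2 Mm = 2 × 10^6 m
e = 0.4,  e² = 0.16,  1 − e² = 0.84
p = a(1 − e²) = 2 × 10^6 m × 0.84 = 1.68 × 10^6 m ≈ 1.68 Mm

Final answer: p = 1.68 Mm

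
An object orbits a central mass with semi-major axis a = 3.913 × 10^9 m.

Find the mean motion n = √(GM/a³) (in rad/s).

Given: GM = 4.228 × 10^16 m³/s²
a = 3.913 × 10^9 m
GM = 4.228 × 10^16 m³/s²
a³ = 5.99142 × 10^28 m³
GM/a³ = (4.228 × 10^16) / (5.99142 × 10^28) = 7.05676 × 10^-13 s⁻²
n = √(GM/a³) = 8.40045 × 10^-7 rad/s ≈ 8.4 × 10^-7 rad/s

Final answer: n = 8.4 × 10^-7 rad/s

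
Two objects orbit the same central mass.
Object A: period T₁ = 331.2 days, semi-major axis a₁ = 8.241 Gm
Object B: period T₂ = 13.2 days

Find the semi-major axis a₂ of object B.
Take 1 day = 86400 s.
T₁ = 331.2 days = 2.86157 × 10^7 s
T₂ = 13.2 days = 1.14048 × 10^6 s
a₁ = 8.241 Gm = 8.241 × 10^9 m
Kepler's third law: (T₂/T₁)² = (a₂/a₁)³  ⇒  a₂ = a₁ (T₂/T₁)^(2/3)
T₂/T₁ = 0.0398551
(T₂/T₁)^(2/3) = 0.116678
a₂ = 8.241 × 10^9 m × 0.116678 = 9.61544 × 10^8 m ≈ 961.5 Mm

Final answer: a₂ = 961.5 Mm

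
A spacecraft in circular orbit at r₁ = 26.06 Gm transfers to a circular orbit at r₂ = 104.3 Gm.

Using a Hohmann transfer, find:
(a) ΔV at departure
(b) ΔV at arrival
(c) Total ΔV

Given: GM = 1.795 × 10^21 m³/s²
r₁ = 26.06 Gm = 2.606 × 10^10 m
r₂ = 104.3 Gm = 1.043 × 10^11 m
GM = 1.795 × 10^21 m³/s²
Transfer ellipse: a_t = (r₁ + r₂)/2 = 6.518 × 10^10 m
Circular speed at r₁: v₁ = √(GM/r₁) = 262449 m/s
Transfer speed at r₁ (periapsis): v₁ₜ = √(GM(2/r₁ − 1/a_t)) = 331994 m/s
(a) ΔV₁ = v₁ₜ − v₁ = 69544.8 m/s ≈ 69.54 km/s
Circular speed at r₂: v₂ = √(GM/r₂) = 131187 m/s
Transfer speed at r₂ (apoapsis): v₂ₜ = √(GM(2/r₂ − 1/a_t)) = 82950.7 m/s
(b) ΔV₂ = v₂ − v₂ₜ = 48236.1 m/s ≈ 48.24 km/s
(c) ΔV_total = ΔV₁ + ΔV₂ = 117781 m/s ≈ 117.8 km/s

Final answer:
(a) ΔV₁ = 69.54 km/s
(b) ΔV₂ = 48.24 km/s
(c) ΔV_total = 117.8 km/s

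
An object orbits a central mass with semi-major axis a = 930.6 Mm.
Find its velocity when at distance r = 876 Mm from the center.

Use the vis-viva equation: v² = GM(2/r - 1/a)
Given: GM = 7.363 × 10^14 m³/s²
a = 930.6 Mm = 9.306 × 10^8 m
r = 876 Mm = 8.76 × 10^8 m
GM = 7.363 × 10^14 m³/s²
2/r − 1/a = 2.28311 × 10^-9 − 1.07458 × 10^-9 = 1.20853 × 10^-9 m⁻¹
v² = GM (2/r − 1/a) = 889840 m²/s²
v = 943.313 m/s ≈ 943.3 m/s

Final answer: 943.3 m/s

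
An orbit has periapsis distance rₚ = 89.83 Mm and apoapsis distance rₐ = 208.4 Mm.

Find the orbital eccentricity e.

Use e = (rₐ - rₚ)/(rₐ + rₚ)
rₚ = 89.83 Mm = 8.983 × 10^7 m
rₐ = 208.4 Mm = 2.084 × 10^8 m
rₐ − rₚ = 1.1857 × 10^8 m
rₐ + rₚ = 2.9823 × 10^8 m
e = (rₐ − rₚ)/(rₐ + rₚ) = 0.397579

Final answer: e = 0.3976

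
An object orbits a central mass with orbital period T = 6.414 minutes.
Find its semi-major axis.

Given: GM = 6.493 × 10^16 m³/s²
T = 6.414 minutes = 384.84 s
GM = 6.493 × 10^16 m³/s²
Kepler's third law: a³ = GM T² / (4π²)
T² = 148102 s²
a³ = (6.493 × 10^16) × 148102 / (4π²) = 2.43582 × 10^20 m³
a = (a³)^(1/3) = 6.24523 × 10^6 m ≈ 6.245 Mm

Final answer: 6.245 Mm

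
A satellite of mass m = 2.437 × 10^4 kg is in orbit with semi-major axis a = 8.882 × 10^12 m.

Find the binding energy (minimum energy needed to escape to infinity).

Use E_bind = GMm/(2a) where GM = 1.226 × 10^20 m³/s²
a = 8.882 × 10^12 m
GM = 1.226 × 10^20 m³/s²
m = 2.437 × 10^4 kg
GMm = 1.226 × 10^20 × 24370 = 2.98776 × 10^24 m³·kg/s²
2a = 1.7764 × 10^13 m
E_bind = GMm/(2a) = 1.68192 × 10^11 J ≈ 168.2 GJ

Final answer: 168.2 GJ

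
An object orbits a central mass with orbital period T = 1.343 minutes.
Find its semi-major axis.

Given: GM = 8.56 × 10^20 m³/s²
T = 1.343 minutes = 80.58 s
GM = 8.56 × 10^20 m³/s²
Kepler's third law: a³ = GM T² / (4π²)
T² = 6493.14 s²
a³ = (8.56 × 10^20) × 6493.14 / (4π²) = 1.40789 × 10^23 m³
a = (a³)^(1/3) = 5.20223 × 10^7 m ≈ 5.202 × 10^7 m

Final answer: 5.202 × 10^7 m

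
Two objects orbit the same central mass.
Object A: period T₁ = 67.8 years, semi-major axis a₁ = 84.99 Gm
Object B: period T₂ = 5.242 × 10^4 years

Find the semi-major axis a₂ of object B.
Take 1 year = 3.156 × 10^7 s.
T₁ = 67.8 years = 2.13977 × 10^9 s
T₂ = 5.242 × 10^4 years = 1.65438 × 10^12 s
a₁ = 84.99 Gm = 8.499 × 10^10 m
Kepler's third law: (T₂/T₁)² = (a₂/a₁)³  ⇒  a₂ = a₁ (T₂/T₁)^(2/3)
T₂/T₁ = 773.156
(T₂/T₁)^(2/3) = 84.2387
a₂ = 8.499 × 10^10 m × 84.2387 = 7.15945 × 10^12 m ≈ 7.159 Tm

Final answer: a₂ = 7.159 Tm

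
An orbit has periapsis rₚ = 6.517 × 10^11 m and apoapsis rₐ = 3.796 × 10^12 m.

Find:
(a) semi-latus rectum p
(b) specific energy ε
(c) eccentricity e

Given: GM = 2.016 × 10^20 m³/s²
rₚ = 6.517 × 10^11 m
rₐ = 3.796 × 10^12 m
GM = 2.016 × 10^20 m³/s²
a = (rₚ + rₐ)/2 = 2.22385 × 10^12 m
e = (rₐ − rₚ)/(rₐ + rₚ) = (3.1443 × 10^12) / (4.4477 × 10^12) = 0.70695
(a) 1 − e² = 0.500222;  p = a(1 − e²) = 2.22385 × 10^12 × 0.500222 = 1.11242 × 10^12 m ≈ 1.112 × 10^12 m
(b) 2a = 4.4477 × 10^12 m;  ε = −GM/(2a) = -4.53268 × 10^7 J/kg ≈ -45.33 MJ/kg
(c) e = 0.70695 ≈ 0.7069

Final answer:
(a) semi-latus rectum p = 1.112 × 10^12 m
(b) specific energy ε = -45.33 MJ/kg
(c) eccentricity e = 0.7069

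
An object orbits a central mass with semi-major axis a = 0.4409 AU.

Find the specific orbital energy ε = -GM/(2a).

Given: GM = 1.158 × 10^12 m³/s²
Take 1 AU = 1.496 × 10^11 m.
a = 0.4409 AU = 6.59586 × 10^10 m
GM = 1.158 × 10^12 m³/s²
2a = 1.31917 × 10^11 m
ε = −GM/(2a) = -8.77823 J/kg ≈ -8.778 J/kg

Final answer: -8.778 J/kg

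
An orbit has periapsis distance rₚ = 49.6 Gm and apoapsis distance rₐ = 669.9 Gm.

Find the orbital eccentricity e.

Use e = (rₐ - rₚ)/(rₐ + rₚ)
rₚ = 49.6 Gm = 4.96 × 10^10 m
rₐ = 669.9 Gm = 6.699 × 10^11 m
rₐ − rₚ = 6.203 × 10^11 m
rₐ + rₚ = 7.195 × 10^11 m
e = (rₐ − rₚ)/(rₐ + rₚ) = 0.862126

Final answer: e = 0.8621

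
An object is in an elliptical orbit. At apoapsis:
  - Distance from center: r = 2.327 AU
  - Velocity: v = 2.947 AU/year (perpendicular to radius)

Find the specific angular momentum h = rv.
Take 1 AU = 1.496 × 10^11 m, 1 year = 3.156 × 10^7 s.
r = 2.327 AU = 3.48119 × 10^11 m
v = 2.947 AU/year = 13969.3 m/s
h = rv = 3.48119 × 10^11 × 13969.3 = 4.86298 × 10^15 m²/s ≈ 4.863 × 10^15 m²/s

Final answer: h = 4.863 × 10^15 m²/s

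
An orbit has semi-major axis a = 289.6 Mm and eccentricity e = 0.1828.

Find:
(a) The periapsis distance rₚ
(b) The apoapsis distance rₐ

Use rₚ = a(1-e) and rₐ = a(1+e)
a = 289.6 Mm = 2.896 × 10^8 m
e = 0.1828:  1 − e = 0.8172,  1 + e = 1.1828
(a) rₚ = a(1 − e) = 2.896 × 10^8 m × 0.8172 = 2.36661 × 10^8 m ≈ 236.7 Mm
(b) rₐ = a(1 + e) = 2.896 × 10^8 m × 1.1828 = 3.42539 × 10^8 m ≈ 342.5 Mm

Final answer:
(a) rₚ = 236.7 Mm
(b) rₐ = 342.5 Mm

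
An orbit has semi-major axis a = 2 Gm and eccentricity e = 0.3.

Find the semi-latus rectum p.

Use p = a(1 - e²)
a = 2 Gm = 2 × 10^9 m
e = 0.3,  e² = 0.09,  1 − e² = 0.91
p = a(1 − e²) = 2 × 10^9 m × 0.91 = 1.82 × 10^9 m ≈ 1.82 Gm

Final answer: p = 1.82 Gm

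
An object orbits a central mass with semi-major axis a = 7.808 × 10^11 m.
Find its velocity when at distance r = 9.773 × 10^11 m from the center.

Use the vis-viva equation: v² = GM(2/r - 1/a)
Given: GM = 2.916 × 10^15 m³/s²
a = 7.808 × 10^11 m
r = 9.773 × 10^11 m
GM = 2.916 × 10^15 m³/s²
2/r − 1/a = 2.04645 × 10^-12 − 1.28074 × 10^-12 = 7.65717 × 10^-13 m⁻¹
v² = GM (2/r − 1/a) = 2232.83 m²/s²
v = 47.2528 m/s ≈ 47.25 m/s

Final answer: 47.25 m/s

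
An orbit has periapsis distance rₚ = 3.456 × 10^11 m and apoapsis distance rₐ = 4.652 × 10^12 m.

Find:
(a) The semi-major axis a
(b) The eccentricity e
rₚ = 3.456 × 10^11 m
rₐ = 4.652 × 10^12 m
(a) a = (rₚ + rₐ)/2 = 2.4988 × 10^12 m ≈ 2.499 × 10^12 m
(b) e = (rₐ − rₚ)/(rₐ + rₚ) = (4.3064 × 10^12) / (4.9976 × 10^12) = 0.861694

Final answer:
(a) a = 2.499 × 10^12 m
(b) e = 0.8617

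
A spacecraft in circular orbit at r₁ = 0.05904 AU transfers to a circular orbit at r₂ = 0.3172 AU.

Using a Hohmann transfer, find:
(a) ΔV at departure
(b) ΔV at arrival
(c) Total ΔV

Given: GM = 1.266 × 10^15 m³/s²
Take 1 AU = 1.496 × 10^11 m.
r₁ = 0.05904 AU = 8.83238 × 10^9 m
r₂ = 0.3172 AU = 4.74531 × 10^10 m
GM = 1.266 × 10^15 m³/s²
Transfer ellipse: a_t = (r₁ + r₂)/2 = 2.81428 × 10^10 m
Circular speed at r₁: v₁ = √(GM/r₁) = 378.598 m/s
Transfer speed at r₁ (periapsis): v₁ₜ = √(GM(2/r₁ − 1/a_t)) = 491.617 m/s
(a) ΔV₁ = v₁ₜ − v₁ = 113.019 m/s ≈ 113 m/s
Circular speed at r₂: v₂ = √(GM/r₂) = 163.337 m/s
Transfer speed at r₂ (apoapsis): v₂ₜ = √(GM(2/r₂ − 1/a_t)) = 91.504 m/s
(b) ΔV₂ = v₂ − v₂ₜ = 71.8329 m/s ≈ 71.83 m/s
(c) ΔV_total = ΔV₁ + ΔV₂ = 184.852 m/s ≈ 184.9 m/s

Final answer:
(a) ΔV₁ = 113 m/s
(b) ΔV₂ = 71.83 m/s
(c) ΔV_total = 184.9 m/s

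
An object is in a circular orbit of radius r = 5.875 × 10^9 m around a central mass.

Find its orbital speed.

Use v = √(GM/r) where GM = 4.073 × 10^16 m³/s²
r = 5.875 × 10^9 m
GM = 4.073 × 10^16 m³/s²
GM/r = (4.073 × 10^16) / (5.875 × 10^9) = 6.93277 × 10^6 m²/s²
v = √(GM/r) = 2633.01 m/s ≈ 2.633 km/s

Final answer: 2.633 km/s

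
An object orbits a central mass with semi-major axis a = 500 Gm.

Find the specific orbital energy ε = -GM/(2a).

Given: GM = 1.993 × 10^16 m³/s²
a = 500 Gm = 5 × 10^11 m
GM = 1.993 × 10^16 m³/s²
2a = 1 × 10^12 m
ε = −GM/(2a) = -19930 J/kg ≈ -19.93 kJ/kg

Final answer: -19.93 kJ/kg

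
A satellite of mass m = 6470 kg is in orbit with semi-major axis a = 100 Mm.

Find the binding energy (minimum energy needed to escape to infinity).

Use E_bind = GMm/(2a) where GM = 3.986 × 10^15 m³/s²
a = 100 Mm = 1 × 10^8 m
GM = 3.986 × 10^15 m³/s²
m = 6470 kg
GMm = 3.986 × 10^15 × 6470 = 2.57894 × 10^19 m³·kg/s²
2a = 2 × 10^8 m
E_bind = GMm/(2a) = 1.28947 × 10^11 J ≈ 128.9 GJ

Final answer: 128.9 GJ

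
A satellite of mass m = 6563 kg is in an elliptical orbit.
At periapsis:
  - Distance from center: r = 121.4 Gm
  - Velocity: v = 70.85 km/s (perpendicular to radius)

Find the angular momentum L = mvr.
r = 121.4 Gm = 1.214 × 10^11 m
v = 70.85 km/s = 70850 m/s
vr = 70850 × 1.214 × 10^11 = 8.60119 × 10^15 m²/s
L = m × vr = 6563 × 8.60119 × 10^15 = 5.64496 × 10^19 kg·m²/s ≈ 5.645 × 10^19 kg·m²/s

Final answer: L = 5.645 × 10^19 kg·m²/s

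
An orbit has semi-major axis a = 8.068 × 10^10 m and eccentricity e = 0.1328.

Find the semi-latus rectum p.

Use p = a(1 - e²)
a = 8.068 × 10^10 m
e = 0.1328,  e² = 0.0176358,  1 − e² = 0.982364
p = a(1 − e²) = 8.068 × 10^10 m × 0.982364 = 7.92571 × 10^10 m ≈ 7.926 × 10^10 m

Final answer: p = 7.926 × 10^10 m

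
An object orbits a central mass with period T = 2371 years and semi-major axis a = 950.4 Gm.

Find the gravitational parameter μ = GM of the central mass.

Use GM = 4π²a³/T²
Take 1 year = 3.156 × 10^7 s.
T = 2371 years = 7.48288 × 10^10 s
a = 950.4 Gm = 9.504 × 10^11 m
a³ = 8.58458 × 10^35 m³
T² = 5.59934 × 10^21 s²
GM = 4π² × (8.58458 × 10^35) / (5.59934 × 10^21) = 6.0526 × 10^15 m³/s²
GM ≈ 6.053 × 10^15 m³/s²

Final answer: GM = 6.053 × 10^15 m³/s²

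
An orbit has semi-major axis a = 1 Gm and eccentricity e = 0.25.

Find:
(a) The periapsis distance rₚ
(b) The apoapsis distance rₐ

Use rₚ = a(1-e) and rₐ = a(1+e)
a = 1 Gm = 1 × 10^9 m
e = 0.25:  1 − e = 0.75,  1 + e = 1.25
(a) rₚ = a(1 − e) = 1 × 10^9 m × 0.75 = 7.5 × 10^8 m ≈ 750 Mm
(b) rₐ = a(1 + e) = 1 × 10^9 m × 1.25 = 1.25 × 10^9 m ≈ 1.25 Gm

Final answer:
(a) rₚ = 750 Mm
(b) rₐ = 1.25 Gm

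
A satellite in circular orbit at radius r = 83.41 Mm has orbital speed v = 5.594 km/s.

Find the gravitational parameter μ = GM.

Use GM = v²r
r = 83.41 Mm = 8.341 × 10^7 m
v = 5.594 km/s = 5594 m/s
v² = 3.12928 × 10^7 m²/s²
GM = v²r = 3.12928 × 10^7 × 8.341 × 10^7 = 2.61014 × 10^15 m³/s²
GM ≈ 2.61 × 10^15 m³/s²

Final answer: GM = 2.61 × 10^15 m³/s²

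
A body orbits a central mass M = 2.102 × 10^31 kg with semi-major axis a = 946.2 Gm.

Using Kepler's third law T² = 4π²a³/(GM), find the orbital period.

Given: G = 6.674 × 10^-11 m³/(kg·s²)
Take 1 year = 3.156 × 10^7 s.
M = 2.102 × 10^31 kg
GM = G × M = 6.674 × 10^-11 × 2.102 × 10^31 = 1.40287 × 10^21 m³/s²
a = 946.2 Gm = 9.462 × 10^11 m
a³ = 8.47128 × 10^35 m³
T = 2π √(a³/GM) = 2π √((8.47128 × 10^35) / (1.40287 × 10^21)) = 2π × 2.45734 × 10^7 s
T = 1.54399 × 10^8 s ≈ 4.892 years

Final answer: 4.892 years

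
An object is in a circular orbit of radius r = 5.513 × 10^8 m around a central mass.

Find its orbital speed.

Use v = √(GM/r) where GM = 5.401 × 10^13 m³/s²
r = 5.513 × 10^8 m
GM = 5.401 × 10^13 m³/s²
GM/r = (5.401 × 10^13) / (5.513 × 10^8) = 97968.4 m²/s²
v = √(GM/r) = 312.999 m/s ≈ 313 m/s

Final answer: 313 m/s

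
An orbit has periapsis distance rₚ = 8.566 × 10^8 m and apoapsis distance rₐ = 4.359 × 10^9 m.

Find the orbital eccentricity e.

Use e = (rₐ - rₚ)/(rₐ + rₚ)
rₚ = 8.566 × 10^8 m
rₐ = 4.359 × 10^9 m
rₐ − rₚ = 3.5024 × 10^9 m
rₐ + rₚ = 5.2156 × 10^9 m
e = (rₐ − rₚ)/(rₐ + rₚ) = 0.671524

Final answer: e = 0.6715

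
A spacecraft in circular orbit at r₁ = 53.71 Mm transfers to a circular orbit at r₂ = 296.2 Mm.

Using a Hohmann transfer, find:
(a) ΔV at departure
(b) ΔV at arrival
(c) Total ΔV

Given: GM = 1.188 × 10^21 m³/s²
r₁ = 53.71 Mm = 5.371 × 10^7 m
r₂ = 296.2 Mm = 2.962 × 10^8 m
GM = 1.188 × 10^21 m³/s²
Transfer ellipse: a_t = (r₁ + r₂)/2 = 1.74955 × 10^8 m
Circular speed at r₁: v₁ = √(GM/r₁) = 4.70306 × 10^6 m/s
Transfer speed at r₁ (periapsis): v₁ₜ = √(GM(2/r₁ − 1/a_t)) = 6.11942 × 10^6 m/s
(a) ΔV₁ = v₁ₜ − v₁ = 1.41635 × 10^6 m/s ≈ 1416 km/s
Circular speed at r₂: v₂ = √(GM/r₂) = 2.0027 × 10^6 m/s
Transfer speed at r₂ (apoapsis): v₂ₜ = √(GM(2/r₂ − 1/a_t)) = 1.10963 × 10^6 m/s
(b) ΔV₂ = v₂ − v₂ₜ = 893064 m/s ≈ 893.1 km/s
(c) ΔV_total = ΔV₁ + ΔV₂ = 2.30942 × 10^6 m/s ≈ 2309 km/s

Final answer:
(a) ΔV₁ = 1416 km/s
(b) ΔV₂ = 893.1 km/s
(c) ΔV_total = 2309 km/s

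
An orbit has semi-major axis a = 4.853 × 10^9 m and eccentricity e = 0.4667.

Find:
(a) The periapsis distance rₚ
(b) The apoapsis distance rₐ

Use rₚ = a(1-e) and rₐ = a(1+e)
a = 4.853 × 10^9 m
e = 0.4667:  1 − e = 0.5333,  1 + e = 1.4667
(a) rₚ = a(1 − e) = 4.853 × 10^9 m × 0.5333 = 2.5881 × 10^9 m ≈ 2.588 × 10^9 m
(b) rₐ = a(1 + e) = 4.853 × 10^9 m × 1.4667 = 7.1179 × 10^9 m ≈ 7.118 × 10^9 m

Final answer:
(a) rₚ = 2.588 × 10^9 m
(b) rₐ = 7.118 × 10^9 m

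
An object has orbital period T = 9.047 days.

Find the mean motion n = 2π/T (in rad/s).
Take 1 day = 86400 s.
T = 9.047 days = 781661 s
n = 2π / 781661 s = 8.03825 × 10^-6 rad/s ≈ 8.038 × 10^-6 rad/s

Final answer: n = 8.038 × 10^-6 rad/s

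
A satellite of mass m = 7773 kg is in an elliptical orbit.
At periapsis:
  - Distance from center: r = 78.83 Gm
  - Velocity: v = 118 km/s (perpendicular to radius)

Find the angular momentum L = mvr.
r = 78.83 Gm = 7.883 × 10^10 m
v = 118 km/s = 118000 m/s
vr = 118000 × 7.883 × 10^10 = 9.30194 × 10^15 m²/s
L = m × vr = 7773 × 9.30194 × 10^15 = 7.2304 × 10^19 kg·m²/s ≈ 7.23 × 10^19 kg·m²/s

Final answer: L = 7.23 × 10^19 kg·m²/s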